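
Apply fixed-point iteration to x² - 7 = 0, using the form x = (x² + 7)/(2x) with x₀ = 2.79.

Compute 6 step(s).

Equation: x² - 7 = 0
Fixed-point form: x = (x² + 7)/(2x)
x₀ = 2.79

x_1 = g(2.790000) = 2.649480
x_2 = g(2.649480) = 2.645754
x_3 = g(2.645754) = 2.645751
x_4 = g(2.645751) = 2.645751
x_5 = g(2.645751) = 2.645751
x_6 = g(2.645751) = 2.645751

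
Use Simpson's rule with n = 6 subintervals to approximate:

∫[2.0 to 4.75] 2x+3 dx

f(x) = 2x+3
a = 2.0, b = 4.75, n = 6
h = (b - a)/n = 0.458333

Simpson's rule: (h/3)[f(x₀) + 4f(x₁) + 2f(x₂) + ... + f(xₙ)]

x_0 = 2.0000, f(x_0) = 7.000000, coefficient = 1
x_1 = 2.4583, f(x_1) = 7.916667, coefficient = 4
x_2 = 2.9167, f(x_2) = 8.833333, coefficient = 2
x_3 = 3.3750, f(x_3) = 9.750000, coefficient = 4
x_4 = 3.8333, f(x_4) = 10.666667, coefficient = 2
x_5 = 4.2917, f(x_5) = 11.583333, coefficient = 4
x_6 = 4.7500, f(x_6) = 12.500000, coefficient = 1

I ≈ (0.458333/3) × 175.500000 = 26.812500
Exact value: 26.812500
Error: 0.000000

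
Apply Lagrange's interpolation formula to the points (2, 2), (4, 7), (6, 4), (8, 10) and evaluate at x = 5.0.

Lagrange interpolation formula:
P(x) = Σ yᵢ × Lᵢ(x)
where Lᵢ(x) = Π_{j≠i} (x - xⱼ)/(xᵢ - xⱼ)

L_0(5.0) = (5.0 - 4)/(2 - 4) × (5.0 - 6)/(2 - 6) × (5.0 - 8)/(2 - 8) = -0.062500
L_1(5.0) = (5.0 - 2)/(4 - 2) × (5.0 - 6)/(4 - 6) × (5.0 - 8)/(4 - 8) = 0.562500
L_2(5.0) = (5.0 - 2)/(6 - 2) × (5.0 - 4)/(6 - 4) × (5.0 - 8)/(6 - 8) = 0.562500
L_3(5.0) = (5.0 - 2)/(8 - 2) × (5.0 - 4)/(8 - 4) × (5.0 - 6)/(8 - 6) = -0.062500

P(5.0) = 2×L_0(5.0) + 7×L_1(5.0) + 4×L_2(5.0) + 10×L_3(5.0)
P(5.0) = 5.437500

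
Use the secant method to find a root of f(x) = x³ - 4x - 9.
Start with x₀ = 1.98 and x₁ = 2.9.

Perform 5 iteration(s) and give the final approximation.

f(x) = x³ - 4x - 9
x₀ = 1.98, x₁ = 2.9

Secant formula: x_{n+1} = x_n - f(x_n)(x_n - x_{n-1})/(f(x_n) - f(x_{n-1}))

Iteration 1:
  f(1.980000) = -9.157608
  f(2.900000) = 3.789000
  x_2 = 2.900000 - 3.789000×(2.900000 - 1.980000)/(3.789000 - (-9.157608))
       = 2.630750
Iteration 2:
  f(2.900000) = 3.789000
  f(2.630750) = -1.315993
  x_3 = 2.630750 - (-1.315993)×(2.630750 - 2.900000)/(-1.315993 - 3.789000)
       = 2.700158
Iteration 3:
  f(2.630750) = -1.315993
  f(2.700158) = -0.114169
  x_4 = 2.700158 - (-0.114169)×(2.700158 - 2.630750)/(-0.114169 - (-1.315993))
       = 2.706752
Iteration 4:
  f(2.700158) = -0.114169
  f(2.706752) = 0.004028
  x_5 = 2.706752 - 0.004028×(2.706752 - 2.700158)/(0.004028 - (-0.114169))
       = 2.706527
Iteration 5:
  f(2.706752) = 0.004028
  f(2.706527) = -0.000012
  x_6 = 2.706527 - (-0.000012)×(2.706527 - 2.706752)/(-0.000012 - 0.004028)
       = 2.706528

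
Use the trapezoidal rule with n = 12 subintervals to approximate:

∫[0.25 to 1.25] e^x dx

f(x) = e^x
a = 0.25, b = 1.25, n = 12
h = (b - a)/n = 0.083333

Trapezoidal rule: (h/2)[f(x₀) + 2f(x₁) + 2f(x₂) + ... + f(xₙ)]

x_0 = 0.2500, f(x_0) = 1.284025, coefficient = 1
x_1 = 0.3333, f(x_1) = 1.395612, coefficient = 2
x_2 = 0.4167, f(x_2) = 1.516897, coefficient = 2
x_3 = 0.5000, f(x_3) = 1.648721, coefficient = 2
x_4 = 0.5833, f(x_4) = 1.792002, coefficient = 2
x_5 = 0.6667, f(x_5) = 1.947734, coefficient = 2
x_6 = 0.7500, f(x_6) = 2.117000, coefficient = 2
x_7 = 0.8333, f(x_7) = 2.300976, coefficient = 2
x_8 = 0.9167, f(x_8) = 2.500940, coefficient = 2
x_9 = 1.0000, f(x_9) = 2.718282, coefficient = 2
x_10 = 1.0833, f(x_10) = 2.954512, coefficient = 2
x_11 = 1.1667, f(x_11) = 3.211271, coefficient = 2
x_12 = 1.2500, f(x_12) = 3.490343, coefficient = 1

I ≈ (0.083333/2) × 52.982261 = 2.207594
Exact value: 2.206318
Error: 0.001277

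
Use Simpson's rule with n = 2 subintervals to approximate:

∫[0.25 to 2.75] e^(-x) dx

f(x) = e^(-x)
a = 0.25, b = 2.75, n = 2
h = (b - a)/n = 1.250000

Simpson's rule: (h/3)[f(x₀) + 4f(x₁) + 2f(x₂) + ... + f(xₙ)]

x_0 = 0.2500, f(x_0) = 0.778801, coefficient = 1
x_1 = 1.5000, f(x_1) = 0.223130, coefficient = 4
x_2 = 2.7500, f(x_2) = 0.063928, coefficient = 1

I ≈ (1.250000/3) × 1.735249 = 0.723021
Exact value: 0.714873
Error: 0.008148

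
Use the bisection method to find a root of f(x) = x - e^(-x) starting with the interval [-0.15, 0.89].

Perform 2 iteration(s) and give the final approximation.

f(x) = x - e^(-x)
Initial interval: [-0.15, 0.89]

Iteration 1:
  c_1 = (-0.150000 + 0.890000)/2 = 0.370000
  f(c_1) = f(0.370000) = -0.320734
  f(a) × f(c) ≥ 0, new interval: [0.370000, 0.890000]
Iteration 2:
  c_2 = (0.370000 + 0.890000)/2 = 0.630000
  f(c_2) = f(0.630000) = 0.097408
  f(a) × f(c) < 0, new interval: [0.370000, 0.630000]

After 2 iteration(s), the approximation is c_2 = 0.630000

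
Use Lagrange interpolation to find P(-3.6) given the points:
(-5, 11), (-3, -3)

Lagrange interpolation formula:
P(x) = Σ yᵢ × Lᵢ(x)
where Lᵢ(x) = Π_{j≠i} (x - xⱼ)/(xᵢ - xⱼ)

L_0(-3.6) = (-3.6 - (-3))/(-5 - (-3)) = 0.300000
L_1(-3.6) = (-3.6 - (-5))/(-3 - (-5)) = 0.700000

P(-3.6) = 11×L_0(-3.6) + (-3)×L_1(-3.6)
P(-3.6) = 1.200000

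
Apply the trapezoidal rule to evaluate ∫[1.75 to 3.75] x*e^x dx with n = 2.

f(x) = x*e^x
a = 1.75, b = 3.75, n = 2
h = (b - a)/n = 1.000000

Trapezoidal rule: (h/2)[f(x₀) + 2f(x₁) + 2f(x₂) + ... + f(xₙ)]

x_0 = 1.7500, f(x_0) = 10.070555, coefficient = 1
x_1 = 2.7500, f(x_1) = 43.017238, coefficient = 2
x_2 = 3.7500, f(x_2) = 159.454058, coefficient = 1

I ≈ (1.000000/2) × 255.559088 = 127.779544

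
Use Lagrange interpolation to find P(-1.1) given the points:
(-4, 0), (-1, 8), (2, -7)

Lagrange interpolation formula:
P(x) = Σ yᵢ × Lᵢ(x)
where Lᵢ(x) = Π_{j≠i} (x - xⱼ)/(xᵢ - xⱼ)

L_0(-1.1) = (-1.1 - (-1))/(-4 - (-1)) × (-1.1 - 2)/(-4 - 2) = 0.017222
L_1(-1.1) = (-1.1 - (-4))/(-1 - (-4)) × (-1.1 - 2)/(-1 - 2) = 0.998889
L_2(-1.1) = (-1.1 - (-4))/(2 - (-4)) × (-1.1 - (-1))/(2 - (-1)) = -0.016111

P(-1.1) = 0×L_0(-1.1) + 8×L_1(-1.1) + (-7)×L_2(-1.1)
P(-1.1) = 8.103889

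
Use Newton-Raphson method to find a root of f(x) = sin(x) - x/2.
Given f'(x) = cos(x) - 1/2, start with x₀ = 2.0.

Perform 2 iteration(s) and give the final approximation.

f(x) = sin(x) - x/2
f'(x) = cos(x) - 1/2
x₀ = 2.0

Newton-Raphson formula: x_{n+1} = x_n - f(x_n)/f'(x_n)

Iteration 1:
  f(2.000000) = -0.090703
  f'(2.000000) = -0.916147
  x_1 = 2.000000 - (-0.090703)/(-0.916147) = 1.900996
Iteration 2:
  f(1.900996) = -0.004520
  f'(1.900996) = -0.824232
  x_2 = 1.900996 - (-0.004520)/(-0.824232) = 1.895512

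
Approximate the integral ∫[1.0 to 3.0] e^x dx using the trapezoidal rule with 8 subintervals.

f(x) = e^x
a = 1.0, b = 3.0, n = 8
h = (b - a)/n = 0.250000

Trapezoidal rule: (h/2)[f(x₀) + 2f(x₁) + 2f(x₂) + ... + f(xₙ)]

x_0 = 1.0000, f(x_0) = 2.718282, coefficient = 1
x_1 = 1.2500, f(x_1) = 3.490343, coefficient = 2
x_2 = 1.5000, f(x_2) = 4.481689, coefficient = 2
x_3 = 1.7500, f(x_3) = 5.754603, coefficient = 2
x_4 = 2.0000, f(x_4) = 7.389056, coefficient = 2
x_5 = 2.2500, f(x_5) = 9.487736, coefficient = 2
x_6 = 2.5000, f(x_6) = 12.182494, coefficient = 2
x_7 = 2.7500, f(x_7) = 15.642632, coefficient = 2
x_8 = 3.0000, f(x_8) = 20.085537, coefficient = 1

I ≈ (0.250000/2) × 139.660924 = 17.457615
Exact value: 17.367255
Error: 0.090360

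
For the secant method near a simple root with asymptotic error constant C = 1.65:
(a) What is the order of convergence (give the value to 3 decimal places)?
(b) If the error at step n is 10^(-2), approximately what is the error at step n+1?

(a) Secant method has superlinear convergence with order φ = (1+√5)/2 ≈ 1.618.
    This means |e_{n+1}| ≈ C|e_n|^1.618.

(b) With |e_n| = 10^(-2) and C = 1.65:
    |e_{n+1}| ≈ 1.65 × (10^(-2))^1.618 = 1.65 × 10^(-3.24)

(a) ≈ 1.618 (golden ratio); (b) |e_{n+1}| ≈ 9.581e-04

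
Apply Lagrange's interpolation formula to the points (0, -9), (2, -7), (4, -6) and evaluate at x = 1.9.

Lagrange interpolation formula:
P(x) = Σ yᵢ × Lᵢ(x)
where Lᵢ(x) = Π_{j≠i} (x - xⱼ)/(xᵢ - xⱼ)

L_0(1.9) = (1.9 - 2)/(0 - 2) × (1.9 - 4)/(0 - 4) = 0.026250
L_1(1.9) = (1.9 - 0)/(2 - 0) × (1.9 - 4)/(2 - 4) = 0.997500
L_2(1.9) = (1.9 - 0)/(4 - 0) × (1.9 - 2)/(4 - 2) = -0.023750

P(1.9) = (-9)×L_0(1.9) + (-7)×L_1(1.9) + (-6)×L_2(1.9)
P(1.9) = -7.076250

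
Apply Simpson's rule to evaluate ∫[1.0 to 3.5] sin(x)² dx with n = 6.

f(x) = sin(x)²
a = 1.0, b = 3.5, n = 6
h = (b - a)/n = 0.416667

Simpson's rule: (h/3)[f(x₀) + 4f(x₁) + 2f(x₂) + ... + f(xₙ)]

x_0 = 1.0000, f(x_0) = 0.708073, coefficient = 1
x_1 = 1.4167, f(x_1) = 0.976432, coefficient = 4
x_2 = 1.8333, f(x_2) = 0.932643, coefficient = 2
x_3 = 2.2500, f(x_3) = 0.605398, coefficient = 4
x_4 = 2.6667, f(x_4) = 0.209098, coefficient = 2
x_5 = 3.0833, f(x_5) = 0.003390, coefficient = 4
x_6 = 3.5000, f(x_6) = 0.123049, coefficient = 1

I ≈ (0.416667/3) × 9.455485 = 1.313262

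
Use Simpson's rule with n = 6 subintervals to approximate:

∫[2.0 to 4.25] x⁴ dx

f(x) = x⁴
a = 2.0, b = 4.25, n = 6
h = (b - a)/n = 0.375000

Simpson's rule: (h/3)[f(x₀) + 4f(x₁) + 2f(x₂) + ... + f(xₙ)]

x_0 = 2.0000, f(x_0) = 16.000000, coefficient = 1
x_1 = 2.3750, f(x_1) = 31.816650, coefficient = 4
x_2 = 2.7500, f(x_2) = 57.191406, coefficient = 2
x_3 = 3.1250, f(x_3) = 95.367432, coefficient = 4
x_4 = 3.5000, f(x_4) = 150.062500, coefficient = 2
x_5 = 3.8750, f(x_5) = 225.468994, coefficient = 4
x_6 = 4.2500, f(x_6) = 326.253906, coefficient = 1

I ≈ (0.375000/3) × 2167.374023 = 270.921753
Exact value: 270.915820
Error: 0.005933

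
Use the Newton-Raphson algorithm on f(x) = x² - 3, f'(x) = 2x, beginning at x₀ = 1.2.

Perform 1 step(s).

f(x) = x² - 3
f'(x) = 2x
x₀ = 1.2

Newton-Raphson formula: x_{n+1} = x_n - f(x_n)/f'(x_n)

Iteration 1:
  f(1.200000) = -1.560000
  f'(1.200000) = 2.400000
  x_1 = 1.200000 - (-1.560000)/2.400000 = 1.850000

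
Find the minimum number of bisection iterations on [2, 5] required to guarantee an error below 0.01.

We need (b-a)/2^n ≤ 0.01
(5 - 2)/2^n ≤ 0.01
3/2^n ≤ 0.01
2^n ≥ 300
n ≥ log₂(300) = 8.23
n ≥ 9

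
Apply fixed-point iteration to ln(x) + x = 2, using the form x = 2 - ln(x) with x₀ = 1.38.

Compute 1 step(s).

Equation: ln(x) + x = 2
Fixed-point form: x = 2 - ln(x)
x₀ = 1.38

x_1 = g(1.380000) = 1.677917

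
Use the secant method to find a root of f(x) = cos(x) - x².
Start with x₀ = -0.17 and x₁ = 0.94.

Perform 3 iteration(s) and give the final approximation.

f(x) = cos(x) - x²
x₀ = -0.17, x₁ = 0.94

Secant formula: x_{n+1} = x_n - f(x_n)(x_n - x_{n-1})/(f(x_n) - f(x_{n-1}))

Iteration 1:
  f(-0.170000) = 0.956685
  f(0.940000) = -0.293812
  x_2 = 0.940000 - (-0.293812)×(0.940000 - (-0.170000))/(-0.293812 - 0.956685)
       = 0.679199
Iteration 2:
  f(0.940000) = -0.293812
  f(0.679199) = 0.316766
  x_3 = 0.679199 - 0.316766×(0.679199 - 0.940000)/(0.316766 - (-0.293812))
       = 0.814502
Iteration 3:
  f(0.679199) = 0.316766
  f(0.814502) = 0.022818
  x_4 = 0.814502 - 0.022818×(0.814502 - 0.679199)/(0.022818 - 0.316766)
       = 0.825005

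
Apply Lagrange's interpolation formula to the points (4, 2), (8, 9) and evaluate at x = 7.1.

Lagrange interpolation formula:
P(x) = Σ yᵢ × Lᵢ(x)
where Lᵢ(x) = Π_{j≠i} (x - xⱼ)/(xᵢ - xⱼ)

L_0(7.1) = (7.1 - 8)/(4 - 8) = 0.225000
L_1(7.1) = (7.1 - 4)/(8 - 4) = 0.775000

P(7.1) = 2×L_0(7.1) + 9×L_1(7.1)
P(7.1) = 7.425000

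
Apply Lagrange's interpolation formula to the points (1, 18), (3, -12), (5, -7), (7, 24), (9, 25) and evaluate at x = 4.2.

Lagrange interpolation formula:
P(x) = Σ yᵢ × Lᵢ(x)
where Lᵢ(x) = Π_{j≠i} (x - xⱼ)/(xᵢ - xⱼ)

L_0(4.2) = (4.2 - 3)/(1 - 3) × (4.2 - 5)/(1 - 5) × (4.2 - 7)/(1 - 7) × (4.2 - 9)/(1 - 9) = -0.033600
L_1(4.2) = (4.2 - 1)/(3 - 1) × (4.2 - 5)/(3 - 5) × (4.2 - 7)/(3 - 7) × (4.2 - 9)/(3 - 9) = 0.358400
L_2(4.2) = (4.2 - 1)/(5 - 1) × (4.2 - 3)/(5 - 3) × (4.2 - 7)/(5 - 7) × (4.2 - 9)/(5 - 9) = 0.806400
L_3(4.2) = (4.2 - 1)/(7 - 1) × (4.2 - 3)/(7 - 3) × (4.2 - 5)/(7 - 5) × (4.2 - 9)/(7 - 9) = -0.153600
L_4(4.2) = (4.2 - 1)/(9 - 1) × (4.2 - 3)/(9 - 3) × (4.2 - 5)/(9 - 5) × (4.2 - 7)/(9 - 7) = 0.022400

P(4.2) = 18×L_0(4.2) + (-12)×L_1(4.2) + (-7)×L_2(4.2) + 24×L_3(4.2) + 25×L_4(4.2)
P(4.2) = -13.676800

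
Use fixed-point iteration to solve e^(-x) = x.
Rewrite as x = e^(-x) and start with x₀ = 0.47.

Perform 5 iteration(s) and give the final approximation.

Equation: e^(-x) = x
Fixed-point form: x = e^(-x)
x₀ = 0.47

x_1 = g(0.470000) = 0.625002
x_2 = g(0.625002) = 0.535260
x_3 = g(0.535260) = 0.585517
x_4 = g(0.585517) = 0.556818
x_5 = g(0.556818) = 0.573030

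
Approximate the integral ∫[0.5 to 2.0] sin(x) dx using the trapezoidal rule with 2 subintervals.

f(x) = sin(x)
a = 0.5, b = 2.0, n = 2
h = (b - a)/n = 0.750000

Trapezoidal rule: (h/2)[f(x₀) + 2f(x₁) + 2f(x₂) + ... + f(xₙ)]

x_0 = 0.5000, f(x_0) = 0.479426, coefficient = 1
x_1 = 1.2500, f(x_1) = 0.948985, coefficient = 2
x_2 = 2.0000, f(x_2) = 0.909297, coefficient = 1

I ≈ (0.750000/2) × 3.286692 = 1.232510
Exact value: 1.293729
Error: 0.061220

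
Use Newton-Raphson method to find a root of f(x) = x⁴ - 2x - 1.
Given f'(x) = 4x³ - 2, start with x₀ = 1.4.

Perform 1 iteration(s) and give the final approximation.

f(x) = x⁴ - 2x - 1
f'(x) = 4x³ - 2
x₀ = 1.4

Newton-Raphson formula: x_{n+1} = x_n - f(x_n)/f'(x_n)

Iteration 1:
  f(1.400000) = 0.041600
  f'(1.400000) = 8.976000
  x_1 = 1.400000 - 0.041600/8.976000 = 1.395365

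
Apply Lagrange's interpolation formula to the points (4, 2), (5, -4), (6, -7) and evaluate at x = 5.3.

Lagrange interpolation formula:
P(x) = Σ yᵢ × Lᵢ(x)
where Lᵢ(x) = Π_{j≠i} (x - xⱼ)/(xᵢ - xⱼ)

L_0(5.3) = (5.3 - 5)/(4 - 5) × (5.3 - 6)/(4 - 6) = -0.105000
L_1(5.3) = (5.3 - 4)/(5 - 4) × (5.3 - 6)/(5 - 6) = 0.910000
L_2(5.3) = (5.3 - 4)/(6 - 4) × (5.3 - 5)/(6 - 5) = 0.195000

P(5.3) = 2×L_0(5.3) + (-4)×L_1(5.3) + (-7)×L_2(5.3)
P(5.3) = -5.215000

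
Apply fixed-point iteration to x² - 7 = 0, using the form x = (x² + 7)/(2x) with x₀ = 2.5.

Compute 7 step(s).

Equation: x² - 7 = 0
Fixed-point form: x = (x² + 7)/(2x)
x₀ = 2.5

x_1 = g(2.500000) = 2.650000
x_2 = g(2.650000) = 2.645755
x_3 = g(2.645755) = 2.645751
x_4 = g(2.645751) = 2.645751
x_5 = g(2.645751) = 2.645751
x_6 = g(2.645751) = 2.645751
x_7 = g(2.645751) = 2.645751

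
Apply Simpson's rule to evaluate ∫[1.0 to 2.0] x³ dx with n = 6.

f(x) = x³
a = 1.0, b = 2.0, n = 6
h = (b - a)/n = 0.166667

Simpson's rule: (h/3)[f(x₀) + 4f(x₁) + 2f(x₂) + ... + f(xₙ)]

x_0 = 1.0000, f(x_0) = 1.000000, coefficient = 1
x_1 = 1.1667, f(x_1) = 1.587963, coefficient = 4
x_2 = 1.3333, f(x_2) = 2.370370, coefficient = 2
x_3 = 1.5000, f(x_3) = 3.375000, coefficient = 4
x_4 = 1.6667, f(x_4) = 4.629630, coefficient = 2
x_5 = 1.8333, f(x_5) = 6.162037, coefficient = 4
x_6 = 2.0000, f(x_6) = 8.000000, coefficient = 1

I ≈ (0.166667/3) × 67.500000 = 3.750000
Exact value: 3.750000
Error: 0.000000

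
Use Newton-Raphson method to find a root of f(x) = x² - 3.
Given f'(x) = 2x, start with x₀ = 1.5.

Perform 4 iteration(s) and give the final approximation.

f(x) = x² - 3
f'(x) = 2x
x₀ = 1.5

Newton-Raphson formula: x_{n+1} = x_n - f(x_n)/f'(x_n)

Iteration 1:
  f(1.500000) = -0.750000
  f'(1.500000) = 3.000000
  x_1 = 1.500000 - (-0.750000)/3.000000 = 1.750000
Iteration 2:
  f(1.750000) = 0.062500
  f'(1.750000) = 3.500000
  x_2 = 1.750000 - 0.062500/3.500000 = 1.732143
Iteration 3:
  f(1.732143) = 0.000319
  f'(1.732143) = 3.464286
  x_3 = 1.732143 - 0.000319/3.464286 = 1.732051
Iteration 4:
  f(1.732051) = 0.000000
  f'(1.732051) = 3.464102
  x_4 = 1.732051 - 0.000000/3.464102 = 1.732051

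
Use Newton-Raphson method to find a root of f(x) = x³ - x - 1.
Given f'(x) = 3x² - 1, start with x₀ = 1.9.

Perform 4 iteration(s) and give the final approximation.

f(x) = x³ - x - 1
f'(x) = 3x² - 1
x₀ = 1.9

Newton-Raphson formula: x_{n+1} = x_n - f(x_n)/f'(x_n)

Iteration 1:
  f(1.900000) = 3.959000
  f'(1.900000) = 9.830000
  x_1 = 1.900000 - 3.959000/9.830000 = 1.497253
Iteration 2:
  f(1.497253) = 0.859240
  f'(1.497253) = 5.725302
  x_2 = 1.497253 - 0.859240/5.725302 = 1.347176
Iteration 3:
  f(1.347176) = 0.097789
  f'(1.347176) = 4.444646
  x_3 = 1.347176 - 0.097789/4.444646 = 1.325174
Iteration 4:
  f(1.325174) = 0.001946
  f'(1.325174) = 4.268258
  x_4 = 1.325174 - 0.001946/4.268258 = 1.324718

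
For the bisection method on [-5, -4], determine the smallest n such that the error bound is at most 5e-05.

We need (b-a)/2^n ≤ 5e-05
(-4 - (-5))/2^n ≤ 5e-05
1/2^n ≤ 5e-05
2^n ≥ 20000
n ≥ log₂(20000) = 14.29
n ≥ 15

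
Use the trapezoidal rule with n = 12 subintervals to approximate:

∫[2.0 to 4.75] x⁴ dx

f(x) = x⁴
a = 2.0, b = 4.75, n = 12
h = (b - a)/n = 0.229167

Trapezoidal rule: (h/2)[f(x₀) + 2f(x₁) + 2f(x₂) + ... + f(xₙ)]

x_0 = 2.0000, f(x_0) = 16.000000, coefficient = 1
x_1 = 2.2292, f(x_1) = 24.692790, coefficient = 2
x_2 = 2.4583, f(x_2) = 36.522717, coefficient = 2
x_3 = 2.6875, f(x_3) = 52.166763, coefficient = 2
x_4 = 2.9167, f(x_4) = 72.368104, coefficient = 2
x_5 = 3.1458, f(x_5) = 97.936108, coefficient = 2
x_6 = 3.3750, f(x_6) = 129.746338, coefficient = 2
x_7 = 3.6042, f(x_7) = 168.740551, coefficient = 2
x_8 = 3.8333, f(x_8) = 215.926698, coefficient = 2
x_9 = 4.0625, f(x_9) = 272.378922, coefficient = 2
x_10 = 4.2917, f(x_10) = 339.237561, coefficient = 2
x_11 = 4.5208, f(x_11) = 417.709147, coefficient = 2
x_12 = 4.7500, f(x_12) = 509.066406, coefficient = 1

I ≈ (0.229167/2) × 4179.917802 = 478.948915
Exact value: 477.213086
Error: 1.735829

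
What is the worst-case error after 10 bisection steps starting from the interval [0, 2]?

Bisection error bound: |error| ≤ (b-a)/2^n
|error| ≤ (2 - 0)/2^10 = 2/2^10
|error| ≤ 0.0019531250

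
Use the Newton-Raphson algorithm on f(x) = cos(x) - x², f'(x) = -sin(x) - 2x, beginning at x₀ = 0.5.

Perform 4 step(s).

f(x) = cos(x) - x²
f'(x) = -sin(x) - 2x
x₀ = 0.5

Newton-Raphson formula: x_{n+1} = x_n - f(x_n)/f'(x_n)

Iteration 1:
  f(0.500000) = 0.627583
  f'(0.500000) = -1.479426
  x_1 = 0.500000 - 0.627583/(-1.479426) = 0.924207
Iteration 2:
  f(0.924207) = -0.251691
  f'(0.924207) = -2.646557
  x_2 = 0.924207 - (-0.251691)/(-2.646557) = 0.829106
Iteration 3:
  f(0.829106) = -0.011881
  f'(0.829106) = -2.395539
  x_3 = 0.829106 - (-0.011881)/(-2.395539) = 0.824146
Iteration 4:
  f(0.824146) = -0.000033
  f'(0.824146) = -2.382260
  x_4 = 0.824146 - (-0.000033)/(-2.382260) = 0.824132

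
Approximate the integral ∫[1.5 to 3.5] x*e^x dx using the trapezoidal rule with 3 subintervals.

f(x) = x*e^x
a = 1.5, b = 3.5, n = 3
h = (b - a)/n = 0.666667

Trapezoidal rule: (h/2)[f(x₀) + 2f(x₁) + 2f(x₂) + ... + f(xₙ)]

x_0 = 1.5000, f(x_0) = 6.722534, coefficient = 1
x_1 = 2.1667, f(x_1) = 18.913133, coefficient = 2
x_2 = 2.8333, f(x_2) = 48.172446, coefficient = 2
x_3 = 3.5000, f(x_3) = 115.904082, coefficient = 1

I ≈ (0.666667/2) × 256.797775 = 85.599258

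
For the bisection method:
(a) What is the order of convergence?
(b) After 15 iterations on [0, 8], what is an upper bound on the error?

(a) Bisection has linear (order 1) convergence; the error is halved each step.

(b) Error bound = (b-a)/2^n = (8 - 0)/2^{15}
    = 8/2^{15}

(a) 1 (linear); (b) error ≤ 2.44e-04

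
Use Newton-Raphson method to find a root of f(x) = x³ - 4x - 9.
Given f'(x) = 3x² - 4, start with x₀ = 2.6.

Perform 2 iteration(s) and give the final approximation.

f(x) = x³ - 4x - 9
f'(x) = 3x² - 4
x₀ = 2.6

Newton-Raphson formula: x_{n+1} = x_n - f(x_n)/f'(x_n)

Iteration 1:
  f(2.600000) = -1.824000
  f'(2.600000) = 16.280000
  x_1 = 2.600000 - (-1.824000)/16.280000 = 2.712039
Iteration 2:
  f(2.712039) = 0.099318
  f'(2.712039) = 18.065472
  x_2 = 2.712039 - 0.099318/18.065472 = 2.706542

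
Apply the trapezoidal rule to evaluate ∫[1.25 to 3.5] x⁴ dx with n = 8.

f(x) = x⁴
a = 1.25, b = 3.5, n = 8
h = (b - a)/n = 0.281250

Trapezoidal rule: (h/2)[f(x₀) + 2f(x₁) + 2f(x₂) + ... + f(xₙ)]

x_0 = 1.2500, f(x_0) = 2.441406, coefficient = 1
x_1 = 1.5312, f(x_1) = 5.497743, coefficient = 2
x_2 = 1.8125, f(x_2) = 10.792252, coefficient = 2
x_3 = 2.0938, f(x_3) = 19.217607, coefficient = 2
x_4 = 2.3750, f(x_4) = 31.816650, coefficient = 2
x_5 = 2.6562, f(x_5) = 49.782395, coefficient = 2
x_6 = 2.9375, f(x_6) = 74.458023, coefficient = 2
x_7 = 3.2188, f(x_7) = 107.336884, coefficient = 2
x_8 = 3.5000, f(x_8) = 150.062500, coefficient = 1

I ≈ (0.281250/2) × 750.307014 = 105.511924
Exact value: 104.433398
Error: 1.078525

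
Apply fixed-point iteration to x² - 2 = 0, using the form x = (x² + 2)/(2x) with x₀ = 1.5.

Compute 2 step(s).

Equation: x² - 2 = 0
Fixed-point form: x = (x² + 2)/(2x)
x₀ = 1.5

x_1 = g(1.500000) = 1.416667
x_2 = g(1.416667) = 1.414216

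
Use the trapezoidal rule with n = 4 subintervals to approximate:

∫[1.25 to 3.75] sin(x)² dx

f(x) = sin(x)²
a = 1.25, b = 3.75, n = 4
h = (b - a)/n = 0.625000

Trapezoidal rule: (h/2)[f(x₀) + 2f(x₁) + 2f(x₂) + ... + f(xₙ)]

x_0 = 1.2500, f(x_0) = 0.900572, coefficient = 1
x_1 = 1.8750, f(x_1) = 0.910280, coefficient = 2
x_2 = 2.5000, f(x_2) = 0.358169, coefficient = 2
x_3 = 3.1250, f(x_3) = 0.000275, coefficient = 2
x_4 = 3.7500, f(x_4) = 0.326682, coefficient = 1

I ≈ (0.625000/2) × 3.764702 = 1.176469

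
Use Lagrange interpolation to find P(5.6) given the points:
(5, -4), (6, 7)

Lagrange interpolation formula:
P(x) = Σ yᵢ × Lᵢ(x)
where Lᵢ(x) = Π_{j≠i} (x - xⱼ)/(xᵢ - xⱼ)

L_0(5.6) = (5.6 - 6)/(5 - 6) = 0.400000
L_1(5.6) = (5.6 - 5)/(6 - 5) = 0.600000

P(5.6) = (-4)×L_0(5.6) + 7×L_1(5.6)
P(5.6) = 2.600000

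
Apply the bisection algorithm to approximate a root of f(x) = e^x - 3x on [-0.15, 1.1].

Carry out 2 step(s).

f(x) = e^x - 3x
Initial interval: [-0.15, 1.1]

Iteration 1:
  c_1 = (-0.150000 + 1.100000)/2 = 0.475000
  f(c_1) = f(0.475000) = 0.183014
  f(a) × f(c) ≥ 0, new interval: [0.475000, 1.100000]
Iteration 2:
  c_2 = (0.475000 + 1.100000)/2 = 0.787500
  f(c_2) = f(0.787500) = -0.164605
  f(a) × f(c) < 0, new interval: [0.475000, 0.787500]

After 2 iteration(s), the approximation is c_2 = 0.787500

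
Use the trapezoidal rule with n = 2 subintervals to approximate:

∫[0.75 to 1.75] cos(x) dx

f(x) = cos(x)
a = 0.75, b = 1.75, n = 2
h = (b - a)/n = 0.500000

Trapezoidal rule: (h/2)[f(x₀) + 2f(x₁) + 2f(x₂) + ... + f(xₙ)]

x_0 = 0.7500, f(x_0) = 0.731689, coefficient = 1
x_1 = 1.2500, f(x_1) = 0.315322, coefficient = 2
x_2 = 1.7500, f(x_2) = -0.178246, coefficient = 1

I ≈ (0.500000/2) × 1.184088 = 0.296022
Exact value: 0.302347
Error: 0.006325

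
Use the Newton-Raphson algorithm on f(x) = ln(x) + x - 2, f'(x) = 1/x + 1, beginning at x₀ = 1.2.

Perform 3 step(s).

f(x) = ln(x) + x - 2
f'(x) = 1/x + 1
x₀ = 1.2

Newton-Raphson formula: x_{n+1} = x_n - f(x_n)/f'(x_n)

Iteration 1:
  f(1.200000) = -0.617678
  f'(1.200000) = 1.833333
  x_1 = 1.200000 - (-0.617678)/1.833333 = 1.536916
Iteration 2:
  f(1.536916) = -0.033307
  f'(1.536916) = 1.650654
  x_2 = 1.536916 - (-0.033307)/1.650654 = 1.557094
Iteration 3:
  f(1.557094) = -0.000085
  f'(1.557094) = 1.642222
  x_3 = 1.557094 - (-0.000085)/1.642222 = 1.557146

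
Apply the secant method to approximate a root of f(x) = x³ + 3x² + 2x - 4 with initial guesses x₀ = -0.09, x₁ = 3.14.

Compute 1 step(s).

f(x) = x³ + 3x² + 2x - 4
x₀ = -0.09, x₁ = 3.14

Secant formula: x_{n+1} = x_n - f(x_n)(x_n - x_{n-1})/(f(x_n) - f(x_{n-1}))

Iteration 1:
  f(-0.090000) = -4.156429
  f(3.140000) = 62.817944
  x_2 = 3.140000 - 62.817944×(3.140000 - (-0.090000))/(62.817944 - (-4.156429))
       = 0.110454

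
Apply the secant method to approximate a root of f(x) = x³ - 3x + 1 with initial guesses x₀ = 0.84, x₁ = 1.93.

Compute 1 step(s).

f(x) = x³ - 3x + 1
x₀ = 0.84, x₁ = 1.93

Secant formula: x_{n+1} = x_n - f(x_n)(x_n - x_{n-1})/(f(x_n) - f(x_{n-1}))

Iteration 1:
  f(0.840000) = -0.927296
  f(1.930000) = 2.399057
  x_2 = 1.930000 - 2.399057×(1.930000 - 0.840000)/(2.399057 - (-0.927296))
       = 1.143862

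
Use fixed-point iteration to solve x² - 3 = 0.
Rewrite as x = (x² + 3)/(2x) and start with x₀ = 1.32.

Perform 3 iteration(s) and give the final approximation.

Equation: x² - 3 = 0
Fixed-point form: x = (x² + 3)/(2x)
x₀ = 1.32

x_1 = g(1.320000) = 1.796364
x_2 = g(1.796364) = 1.733202
x_3 = g(1.733202) = 1.732051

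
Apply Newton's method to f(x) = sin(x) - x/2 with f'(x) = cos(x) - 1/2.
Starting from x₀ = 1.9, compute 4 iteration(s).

f(x) = sin(x) - x/2
f'(x) = cos(x) - 1/2
x₀ = 1.9

Newton-Raphson formula: x_{n+1} = x_n - f(x_n)/f'(x_n)

Iteration 1:
  f(1.900000) = -0.003700
  f'(1.900000) = -0.823290
  x_1 = 1.900000 - (-0.003700)/(-0.823290) = 1.895506
Iteration 2:
  f(1.895506) = -0.000010
  f'(1.895506) = -0.819034
  x_2 = 1.895506 - (-0.000010)/(-0.819034) = 1.895494
Iteration 3:
  f(1.895494) = 0.000000
  f'(1.895494) = -0.819023
  x_3 = 1.895494 - 0.000000/(-0.819023) = 1.895494
Iteration 4:
  f(1.895494) = 0.000000
  f'(1.895494) = -0.819023
  x_4 = 1.895494 - 0.000000/(-0.819023) = 1.895494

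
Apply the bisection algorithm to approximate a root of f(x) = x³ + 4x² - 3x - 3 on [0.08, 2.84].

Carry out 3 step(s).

f(x) = x³ + 4x² - 3x - 3
Initial interval: [0.08, 2.84]

Iteration 1:
  c_1 = (0.080000 + 2.840000)/2 = 1.460000
  f(c_1) = f(1.460000) = 4.258536
  f(a) × f(c) < 0, new interval: [0.080000, 1.460000]
Iteration 2:
  c_2 = (0.080000 + 1.460000)/2 = 0.770000
  f(c_2) = f(0.770000) = -2.481867
  f(a) × f(c) ≥ 0, new interval: [0.770000, 1.460000]
Iteration 3:
  c_3 = (0.770000 + 1.460000)/2 = 1.115000
  f(c_3) = f(1.115000) = 0.014096
  f(a) × f(c) < 0, new interval: [0.770000, 1.115000]

After 3 iteration(s), the approximation is c_3 = 1.115000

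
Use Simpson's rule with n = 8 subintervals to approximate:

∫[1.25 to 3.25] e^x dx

f(x) = e^x
a = 1.25, b = 3.25, n = 8
h = (b - a)/n = 0.250000

Simpson's rule: (h/3)[f(x₀) + 4f(x₁) + 2f(x₂) + ... + f(xₙ)]

x_0 = 1.2500, f(x_0) = 3.490343, coefficient = 1
x_1 = 1.5000, f(x_1) = 4.481689, coefficient = 4
x_2 = 1.7500, f(x_2) = 5.754603, coefficient = 2
x_3 = 2.0000, f(x_3) = 7.389056, coefficient = 4
x_4 = 2.2500, f(x_4) = 9.487736, coefficient = 2
x_5 = 2.5000, f(x_5) = 12.182494, coefficient = 4
x_6 = 2.7500, f(x_6) = 15.642632, coefficient = 2
x_7 = 3.0000, f(x_7) = 20.085537, coefficient = 4
x_8 = 3.2500, f(x_8) = 25.790340, coefficient = 1

I ≈ (0.250000/3) × 267.605728 = 22.300477
Exact value: 22.299997
Error: 0.000480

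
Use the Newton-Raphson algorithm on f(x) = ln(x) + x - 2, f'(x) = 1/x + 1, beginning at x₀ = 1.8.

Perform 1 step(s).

f(x) = ln(x) + x - 2
f'(x) = 1/x + 1
x₀ = 1.8

Newton-Raphson formula: x_{n+1} = x_n - f(x_n)/f'(x_n)

Iteration 1:
  f(1.800000) = 0.387787
  f'(1.800000) = 1.555556
  x_1 = 1.800000 - 0.387787/1.555556 = 1.550709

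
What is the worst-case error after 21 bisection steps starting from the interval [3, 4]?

Bisection error bound: |error| ≤ (b-a)/2^n
|error| ≤ (4 - 3)/2^21 = 1/2^21
|error| ≤ 0.0000004768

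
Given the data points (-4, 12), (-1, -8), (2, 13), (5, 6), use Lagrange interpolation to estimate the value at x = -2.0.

Lagrange interpolation formula:
P(x) = Σ yᵢ × Lᵢ(x)
where Lᵢ(x) = Π_{j≠i} (x - xⱼ)/(xᵢ - xⱼ)

L_0(-2.0) = (-2.0 - (-1))/(-4 - (-1)) × (-2.0 - 2)/(-4 - 2) × (-2.0 - 5)/(-4 - 5) = 0.172840
L_1(-2.0) = (-2.0 - (-4))/(-1 - (-4)) × (-2.0 - 2)/(-1 - 2) × (-2.0 - 5)/(-1 - 5) = 1.037037
L_2(-2.0) = (-2.0 - (-4))/(2 - (-4)) × (-2.0 - (-1))/(2 - (-1)) × (-2.0 - 5)/(2 - 5) = -0.259259
L_3(-2.0) = (-2.0 - (-4))/(5 - (-4)) × (-2.0 - (-1))/(5 - (-1)) × (-2.0 - 2)/(5 - 2) = 0.049383

P(-2.0) = 12×L_0(-2.0) + (-8)×L_1(-2.0) + 13×L_2(-2.0) + 6×L_3(-2.0)
P(-2.0) = -9.296296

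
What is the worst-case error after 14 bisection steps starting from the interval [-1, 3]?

Bisection error bound: |error| ≤ (b-a)/2^n
|error| ≤ (3 - (-1))/2^14 = 4/2^14
|error| ≤ 0.0002441406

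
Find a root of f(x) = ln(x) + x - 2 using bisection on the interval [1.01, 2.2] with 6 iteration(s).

f(x) = ln(x) + x - 2
Initial interval: [1.01, 2.2]

Iteration 1:
  c_1 = (1.010000 + 2.200000)/2 = 1.605000
  f(c_1) = f(1.605000) = 0.078124
  f(a) × f(c) < 0, new interval: [1.010000, 1.605000]
Iteration 2:
  c_2 = (1.010000 + 1.605000)/2 = 1.307500
  f(c_2) = f(1.307500) = -0.424383
  f(a) × f(c) ≥ 0, new interval: [1.307500, 1.605000]
Iteration 3:
  c_3 = (1.307500 + 1.605000)/2 = 1.456250
  f(c_3) = f(1.456250) = -0.167885
  f(a) × f(c) ≥ 0, new interval: [1.456250, 1.605000]
Iteration 4:
  c_4 = (1.456250 + 1.605000)/2 = 1.530625
  f(c_4) = f(1.530625) = -0.043699
  f(a) × f(c) ≥ 0, new interval: [1.530625, 1.605000]
Iteration 5:
  c_5 = (1.530625 + 1.605000)/2 = 1.567813
  f(c_5) = f(1.567813) = 0.017494
  f(a) × f(c) < 0, new interval: [1.530625, 1.567813]
Iteration 6:
  c_6 = (1.530625 + 1.567813)/2 = 1.549219
  f(c_6) = f(1.549219) = -0.013030
  f(a) × f(c) ≥ 0, new interval: [1.549219, 1.567813]

After 6 iteration(s), the approximation is c_6 = 1.549219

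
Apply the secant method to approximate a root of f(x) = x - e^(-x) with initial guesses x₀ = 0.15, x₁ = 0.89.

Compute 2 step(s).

f(x) = x - e^(-x)
x₀ = 0.15, x₁ = 0.89

Secant formula: x_{n+1} = x_n - f(x_n)(x_n - x_{n-1})/(f(x_n) - f(x_{n-1}))

Iteration 1:
  f(0.150000) = -0.710708
  f(0.890000) = 0.479344
  x_2 = 0.890000 - 0.479344×(0.890000 - 0.150000)/(0.479344 - (-0.710708))
       = 0.591933
Iteration 2:
  f(0.890000) = 0.479344
  f(0.591933) = 0.038677
  x_3 = 0.591933 - 0.038677×(0.591933 - 0.890000)/(0.038677 - 0.479344)
       = 0.565772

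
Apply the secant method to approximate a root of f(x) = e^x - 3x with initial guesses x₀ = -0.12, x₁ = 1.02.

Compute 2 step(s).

f(x) = e^x - 3x
x₀ = -0.12, x₁ = 1.02

Secant formula: x_{n+1} = x_n - f(x_n)(x_n - x_{n-1})/(f(x_n) - f(x_{n-1}))

Iteration 1:
  f(-0.120000) = 1.246920
  f(1.020000) = -0.286805
  x_2 = 1.020000 - (-0.286805)×(1.020000 - (-0.120000))/(-0.286805 - 1.246920)
       = 0.806821
Iteration 2:
  f(1.020000) = -0.286805
  f(0.806821) = -0.179690
  x_3 = 0.806821 - (-0.179690)×(0.806821 - 1.020000)/(-0.179690 - (-0.286805))
       = 0.449206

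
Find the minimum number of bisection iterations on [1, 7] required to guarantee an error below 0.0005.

We need (b-a)/2^n ≤ 0.0005
(7 - 1)/2^n ≤ 0.0005
6/2^n ≤ 0.0005
2^n ≥ 12000
n ≥ log₂(12000) = 13.55
n ≥ 14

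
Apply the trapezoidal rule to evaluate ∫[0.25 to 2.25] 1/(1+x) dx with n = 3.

f(x) = 1/(1+x)
a = 0.25, b = 2.25, n = 3
h = (b - a)/n = 0.666667

Trapezoidal rule: (h/2)[f(x₀) + 2f(x₁) + 2f(x₂) + ... + f(xₙ)]

x_0 = 0.2500, f(x_0) = 0.800000, coefficient = 1
x_1 = 0.9167, f(x_1) = 0.521739, coefficient = 2
x_2 = 1.5833, f(x_2) = 0.387097, coefficient = 2
x_3 = 2.2500, f(x_3) = 0.307692, coefficient = 1

I ≈ (0.666667/2) × 2.925364 = 0.975121
Exact value: 0.955511
Error: 0.019610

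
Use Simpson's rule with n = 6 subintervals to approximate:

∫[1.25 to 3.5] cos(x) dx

f(x) = cos(x)
a = 1.25, b = 3.5, n = 6
h = (b - a)/n = 0.375000

Simpson's rule: (h/3)[f(x₀) + 4f(x₁) + 2f(x₂) + ... + f(xₙ)]

x_0 = 1.2500, f(x_0) = 0.315322, coefficient = 1
x_1 = 1.6250, f(x_1) = -0.054177, coefficient = 4
x_2 = 2.0000, f(x_2) = -0.416147, coefficient = 2
x_3 = 2.3750, f(x_3) = -0.720278, coefficient = 4
x_4 = 2.7500, f(x_4) = -0.924302, coefficient = 2
x_5 = 3.1250, f(x_5) = -0.999862, coefficient = 4
x_6 = 3.5000, f(x_6) = -0.936457, coefficient = 1

I ≈ (0.375000/3) × -10.399305 = -1.299913
Exact value: -1.299768
Error: 0.000145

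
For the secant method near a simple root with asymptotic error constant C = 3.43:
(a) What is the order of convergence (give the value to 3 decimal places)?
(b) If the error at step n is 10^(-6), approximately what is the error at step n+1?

(a) Secant method has superlinear convergence with order φ = (1+√5)/2 ≈ 1.618.
    This means |e_{n+1}| ≈ C|e_n|^1.618.

(b) With |e_n| = 10^(-6) and C = 3.43:
    |e_{n+1}| ≈ 3.43 × (10^(-6))^1.618 = 3.43 × 10^(-9.71)

(a) ≈ 1.618 (golden ratio); (b) |e_{n+1}| ≈ 6.716e-10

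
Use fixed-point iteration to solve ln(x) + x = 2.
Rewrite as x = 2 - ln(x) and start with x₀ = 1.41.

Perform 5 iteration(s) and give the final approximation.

Equation: ln(x) + x = 2
Fixed-point form: x = 2 - ln(x)
x₀ = 1.41

x_1 = g(1.410000) = 1.656410
x_2 = g(1.656410) = 1.495347
x_3 = g(1.495347) = 1.597642
x_4 = g(1.597642) = 1.531471
x_5 = g(1.531471) = 1.573771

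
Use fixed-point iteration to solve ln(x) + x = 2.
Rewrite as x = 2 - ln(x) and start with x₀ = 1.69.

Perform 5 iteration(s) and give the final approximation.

Equation: ln(x) + x = 2
Fixed-point form: x = 2 - ln(x)
x₀ = 1.69

x_1 = g(1.690000) = 1.475271
x_2 = g(1.475271) = 1.611158
x_3 = g(1.611158) = 1.523047
x_4 = g(1.523047) = 1.579287
x_5 = g(1.579287) = 1.543026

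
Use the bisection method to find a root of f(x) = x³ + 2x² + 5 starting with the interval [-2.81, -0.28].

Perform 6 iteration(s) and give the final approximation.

f(x) = x³ + 2x² + 5
Initial interval: [-2.81, -0.28]

Iteration 1:
  c_1 = (-2.810000 + (-0.280000))/2 = -1.545000
  f(c_1) = f(-1.545000) = 6.086096
  f(a) × f(c) < 0, new interval: [-2.810000, -1.545000]
Iteration 2:
  c_2 = (-2.810000 + (-1.545000))/2 = -2.177500
  f(c_2) = f(-2.177500) = 4.158383
  f(a) × f(c) < 0, new interval: [-2.810000, -2.177500]
Iteration 3:
  c_3 = (-2.810000 + (-2.177500))/2 = -2.493750
  f(c_3) = f(-2.493750) = 1.929473
  f(a) × f(c) < 0, new interval: [-2.810000, -2.493750]
Iteration 4:
  c_4 = (-2.810000 + (-2.493750))/2 = -2.651875
  f(c_4) = f(-2.651875) = 0.415728
  f(a) × f(c) < 0, new interval: [-2.810000, -2.651875]
Iteration 5:
  c_5 = (-2.810000 + (-2.651875))/2 = -2.730938
  f(c_5) = f(-2.730938) = -0.451346
  f(a) × f(c) ≥ 0, new interval: [-2.730938, -2.651875]
Iteration 6:
  c_6 = (-2.730938 + (-2.651875))/2 = -2.691406
  f(c_6) = f(-2.691406) = -0.008317
  f(a) × f(c) ≥ 0, new interval: [-2.691406, -2.651875]

After 6 iteration(s), the approximation is c_6 = -2.691406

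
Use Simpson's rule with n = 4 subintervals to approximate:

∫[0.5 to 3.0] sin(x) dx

f(x) = sin(x)
a = 0.5, b = 3.0, n = 4
h = (b - a)/n = 0.625000

Simpson's rule: (h/3)[f(x₀) + 4f(x₁) + 2f(x₂) + ... + f(xₙ)]

x_0 = 0.5000, f(x_0) = 0.479426, coefficient = 1
x_1 = 1.1250, f(x_1) = 0.902268, coefficient = 4
x_2 = 1.7500, f(x_2) = 0.983986, coefficient = 2
x_3 = 2.3750, f(x_3) = 0.693685, coefficient = 4
x_4 = 3.0000, f(x_4) = 0.141120, coefficient = 1

I ≈ (0.625000/3) × 8.972328 = 1.869235
Exact value: 1.867575
Error: 0.001660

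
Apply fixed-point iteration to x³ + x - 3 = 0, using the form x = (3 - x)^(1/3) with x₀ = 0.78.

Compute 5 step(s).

Equation: x³ + x - 3 = 0
Fixed-point form: x = (3 - x)^(1/3)
x₀ = 0.78

x_1 = g(0.780000) = 1.304521
x_2 = g(1.304521) = 1.192424
x_3 = g(1.192424) = 1.218145
x_4 = g(1.218145) = 1.212339
x_5 = g(1.212339) = 1.213654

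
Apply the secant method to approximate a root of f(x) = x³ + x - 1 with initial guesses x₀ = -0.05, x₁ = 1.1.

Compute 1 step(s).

f(x) = x³ + x - 1
x₀ = -0.05, x₁ = 1.1

Secant formula: x_{n+1} = x_n - f(x_n)(x_n - x_{n-1})/(f(x_n) - f(x_{n-1}))

Iteration 1:
  f(-0.050000) = -1.050125
  f(1.100000) = 1.431000
  x_2 = 1.100000 - 1.431000×(1.100000 - (-0.050000))/(1.431000 - (-1.050125))
       = 0.436732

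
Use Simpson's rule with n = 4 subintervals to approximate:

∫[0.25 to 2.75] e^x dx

f(x) = e^x
a = 0.25, b = 2.75, n = 4
h = (b - a)/n = 0.625000

Simpson's rule: (h/3)[f(x₀) + 4f(x₁) + 2f(x₂) + ... + f(xₙ)]

x_0 = 0.2500, f(x_0) = 1.284025, coefficient = 1
x_1 = 0.8750, f(x_1) = 2.398875, coefficient = 4
x_2 = 1.5000, f(x_2) = 4.481689, coefficient = 2
x_3 = 2.1250, f(x_3) = 8.372897, coefficient = 4
x_4 = 2.7500, f(x_4) = 15.642632, coefficient = 1

I ≈ (0.625000/3) × 68.977127 = 14.370235
Exact value: 14.358606
Error: 0.011628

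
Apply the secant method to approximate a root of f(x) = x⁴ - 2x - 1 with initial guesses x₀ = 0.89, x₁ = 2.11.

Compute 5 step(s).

f(x) = x⁴ - 2x - 1
x₀ = 0.89, x₁ = 2.11

Secant formula: x_{n+1} = x_n - f(x_n)(x_n - x_{n-1})/(f(x_n) - f(x_{n-1}))

Iteration 1:
  f(0.890000) = -2.152578
  f(2.110000) = 14.601194
  x_2 = 2.110000 - 14.601194×(2.110000 - 0.890000)/(14.601194 - (-2.152578))
       = 1.046749
Iteration 2:
  f(2.110000) = 14.601194
  f(1.046749) = -1.892975
  x_3 = 1.046749 - (-1.892975)×(1.046749 - 2.110000)/(-1.892975 - 14.601194)
       = 1.168775
Iteration 3:
  f(1.046749) = -1.892975
  f(1.168775) = -1.471499
  x_4 = 1.168775 - (-1.471499)×(1.168775 - 1.046749)/(-1.471499 - (-1.892975))
       = 1.594803
Iteration 4:
  f(1.168775) = -1.471499
  f(1.594803) = 2.279255
  x_5 = 1.594803 - 2.279255×(1.594803 - 1.168775)/(2.279255 - (-1.471499))
       = 1.335914
Iteration 5:
  f(1.594803) = 2.279255
  f(1.335914) = -0.486791
  x_6 = 1.335914 - (-0.486791)×(1.335914 - 1.594803)/(-0.486791 - 2.279255)
       = 1.381476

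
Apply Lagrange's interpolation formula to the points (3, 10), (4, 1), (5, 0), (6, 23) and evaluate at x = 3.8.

Lagrange interpolation formula:
P(x) = Σ yᵢ × Lᵢ(x)
where Lᵢ(x) = Π_{j≠i} (x - xⱼ)/(xᵢ - xⱼ)

L_0(3.8) = (3.8 - 4)/(3 - 4) × (3.8 - 5)/(3 - 5) × (3.8 - 6)/(3 - 6) = 0.088000
L_1(3.8) = (3.8 - 3)/(4 - 3) × (3.8 - 5)/(4 - 5) × (3.8 - 6)/(4 - 6) = 1.056000
L_2(3.8) = (3.8 - 3)/(5 - 3) × (3.8 - 4)/(5 - 4) × (3.8 - 6)/(5 - 6) = -0.176000
L_3(3.8) = (3.8 - 3)/(6 - 3) × (3.8 - 4)/(6 - 4) × (3.8 - 5)/(6 - 5) = 0.032000

P(3.8) = 10×L_0(3.8) + 1×L_1(3.8) + 0×L_2(3.8) + 23×L_3(3.8)
P(3.8) = 2.672000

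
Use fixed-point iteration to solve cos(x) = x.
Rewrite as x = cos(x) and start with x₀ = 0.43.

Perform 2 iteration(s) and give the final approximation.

Equation: cos(x) = x
Fixed-point form: x = cos(x)
x₀ = 0.43

x_1 = g(0.430000) = 0.908966
x_2 = g(0.908966) = 0.614562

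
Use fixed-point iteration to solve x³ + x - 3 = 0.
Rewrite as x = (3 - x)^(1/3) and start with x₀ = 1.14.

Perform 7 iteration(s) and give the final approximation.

Equation: x³ + x - 3 = 0
Fixed-point form: x = (3 - x)^(1/3)
x₀ = 1.14

x_1 = g(1.140000) = 1.229809
x_2 = g(1.229809) = 1.209688
x_3 = g(1.209688) = 1.214254
x_4 = g(1.214254) = 1.213221
x_5 = g(1.213221) = 1.213455
x_6 = g(1.213455) = 1.213402
x_7 = g(1.213402) = 1.213414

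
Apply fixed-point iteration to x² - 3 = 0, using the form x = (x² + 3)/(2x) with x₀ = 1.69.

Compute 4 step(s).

Equation: x² - 3 = 0
Fixed-point form: x = (x² + 3)/(2x)
x₀ = 1.69

x_1 = g(1.690000) = 1.732574
x_2 = g(1.732574) = 1.732051
x_3 = g(1.732051) = 1.732051
x_4 = g(1.732051) = 1.732051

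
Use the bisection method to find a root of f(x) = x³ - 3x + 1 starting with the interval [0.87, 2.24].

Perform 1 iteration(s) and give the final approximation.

f(x) = x³ - 3x + 1
Initial interval: [0.87, 2.24]

Iteration 1:
  c_1 = (0.870000 + 2.240000)/2 = 1.555000
  f(c_1) = f(1.555000) = 0.095029
  f(a) × f(c) < 0, new interval: [0.870000, 1.555000]

After 1 iteration(s), the approximation is c_1 = 1.555000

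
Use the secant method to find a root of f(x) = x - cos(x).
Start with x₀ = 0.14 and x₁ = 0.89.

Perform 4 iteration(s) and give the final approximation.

f(x) = x - cos(x)
x₀ = 0.14, x₁ = 0.89

Secant formula: x_{n+1} = x_n - f(x_n)(x_n - x_{n-1})/(f(x_n) - f(x_{n-1}))

Iteration 1:
  f(0.140000) = -0.850216
  f(0.890000) = 0.260588
  x_2 = 0.890000 - 0.260588×(0.890000 - 0.140000)/(0.260588 - (-0.850216))
       = 0.714054
Iteration 2:
  f(0.890000) = 0.260588
  f(0.714054) = -0.041658
  x_3 = 0.714054 - (-0.041658)×(0.714054 - 0.890000)/(-0.041658 - 0.260588)
       = 0.738305
Iteration 3:
  f(0.714054) = -0.041658
  f(0.738305) = -0.001306
  x_4 = 0.738305 - (-0.001306)×(0.738305 - 0.714054)/(-0.001306 - (-0.041658))
       = 0.739090
Iteration 4:
  f(0.738305) = -0.001306
  f(0.739090) = 0.000007
  x_5 = 0.739090 - 0.000007×(0.739090 - 0.738305)/(0.000007 - (-0.001306))
       = 0.739085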